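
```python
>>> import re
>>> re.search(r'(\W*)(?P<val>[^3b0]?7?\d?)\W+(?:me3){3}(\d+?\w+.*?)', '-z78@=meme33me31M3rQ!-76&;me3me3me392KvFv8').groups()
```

('!-', '76', '92KvFv8')

The pattern matches zero or more of a non-word character (captured); then optionally any character except [3b0], then optionally the literal '7', then optionally a digit (captured as 'val'); then one or more of a non-word character, then the literal 'me3' repeated 3 times; then one or more of a digit (lazy), then one or more of a word character, then zero or more of any character (lazy) (captured).
`re.search` tries every starting position until one works.
The match spans [20:42] → '!-76&;me3me3me392KvFv8'.
Captured: group 1 = '!-', group 2 = '76', group 3 = '92KvFv8'.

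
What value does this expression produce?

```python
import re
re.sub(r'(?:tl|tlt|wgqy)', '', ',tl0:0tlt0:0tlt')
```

',0:0t0:0t'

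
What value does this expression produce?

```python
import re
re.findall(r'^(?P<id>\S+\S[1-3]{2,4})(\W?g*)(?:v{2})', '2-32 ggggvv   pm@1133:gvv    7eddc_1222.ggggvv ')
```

The pattern matches anchored at the start of the string; then one or more of a non-whitespace character, then a non-whitespace character, then 2 to 4 of a character in [1-3] (captured as 'id'); then optionally a non-word character, then zero or more of a literal 'g' (captured); then exactly 2 of a literal 'v' (non-capturing group).
With 2 capturing groups, `findall` returns a 2-tuple per match.

[('2-32', ' gggg')]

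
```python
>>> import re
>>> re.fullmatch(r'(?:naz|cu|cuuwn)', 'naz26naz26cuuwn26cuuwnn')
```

None

For `fullmatch`, every character of the input must be accounted for by the pattern.
Here there's no way to consume every character, so the call returns None.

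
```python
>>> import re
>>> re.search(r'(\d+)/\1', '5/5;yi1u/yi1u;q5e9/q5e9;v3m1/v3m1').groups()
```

The match spans [0:3] → '5/5'.
Captured: group 1 = '5'.

('5',)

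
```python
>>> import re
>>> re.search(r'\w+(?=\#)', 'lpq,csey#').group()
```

'csey'

The positive lookaround only admits positions where the adjacent text matches; those characters stay outside the span.
The match spans [4:8] → 'csey'.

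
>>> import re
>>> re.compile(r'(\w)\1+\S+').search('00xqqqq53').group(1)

The match spans [0:9] → '00xqqqq53'.
Captured: group 1 = '0'.

'0'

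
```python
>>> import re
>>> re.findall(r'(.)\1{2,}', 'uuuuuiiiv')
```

['u', 'i']

`\1` has to match the exact text group 1 already captured.
Because there's exactly one group, `findall` drops the full match and keeps group 1 from each hit.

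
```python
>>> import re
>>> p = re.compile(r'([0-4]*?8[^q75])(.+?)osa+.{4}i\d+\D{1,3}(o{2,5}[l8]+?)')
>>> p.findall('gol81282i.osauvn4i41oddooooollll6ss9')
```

[('81', '282i.', 'oooool')]

This matches zero or more of a character in [0-4] (lazy), then the literal '8', then any character except [q75] (captured); then one or more of any character (lazy) (captured); then the literal 'os', then one or more of a literal 'a', then exactly 4 of any character; then the literal 'i', then one or more of a digit, then 1 to 3 of a non-digit; then 2 to 5 of the literal 'o', then one or more of one of [l8] (lazy) (captured).
Walking the string: at [3:29] match '81282i.osauvn4i41oddoooool', groups = ('81', '282i.', 'oooool').
`findall` packs the 3 group values into a tuple for every match.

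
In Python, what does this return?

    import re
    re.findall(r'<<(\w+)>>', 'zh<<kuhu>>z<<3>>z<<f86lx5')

`findall` collects group 1 from each match (2 total).

['kuhu', '3']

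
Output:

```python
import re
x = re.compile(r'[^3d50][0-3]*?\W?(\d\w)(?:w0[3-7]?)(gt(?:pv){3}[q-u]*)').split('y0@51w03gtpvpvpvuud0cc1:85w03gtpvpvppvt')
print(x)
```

['', '51', 'gtpvpvpvuu', 'd0cc1:85w03gtpvpvppvt']

Pattern: any character except [3d50], then zero or more of a character in [0-3] (lazy), then optionally a non-word character; then a digit, then a word character (captured); then the literal 'w0', then optionally a character in [3-7] (non-capturing group); then the literal 'gt', then the literal 'pv' repeated 3 times, then zero or more of a character in [q-u] (captured).
Matches to split on: at [0:18] → 'y0@51w03gtpvpvpvuu'.
With a capturing group present, the delimiter's captured portion is kept in the result list.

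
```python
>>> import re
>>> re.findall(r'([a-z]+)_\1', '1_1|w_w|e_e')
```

A backreference is literal: `\1` must see the identical characters the first group matched.
Matches: at [4:7] match 'w_w', group 1 = 'w'; at [8:11] match 'e_e', group 1 = 'e'.
With a single group, `findall` returns only what that group captured — 2 items.

['w', 'e']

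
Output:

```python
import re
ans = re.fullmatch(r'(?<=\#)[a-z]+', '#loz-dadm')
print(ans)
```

The `(?=…)`/`(?<=…)` assertion just peeks at neighbouring text; it doesn't advance the match position.
For `fullmatch`, every character of the input must be accounted for by the pattern.
Here the pattern can't cover the whole string, so the call returns None.

None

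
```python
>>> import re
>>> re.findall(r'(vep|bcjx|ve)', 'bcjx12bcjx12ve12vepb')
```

['bcjx', 'bcjx', 've', 'vep']

Branches in `(...|...)` are attempted left-to-right; the first branch that allows the whole pattern to succeed is taken.
Walking the string: at [0:4] match 'bcjx', group 1 = 'bcjx'; at [6:10] match 'bcjx', group 1 = 'bcjx'; at [12:14] match 've', group 1 = 've'; at [16:19] match 'vep', group 1 = 'vep'.
With a single group, `findall` returns only what that group captured — 4 items.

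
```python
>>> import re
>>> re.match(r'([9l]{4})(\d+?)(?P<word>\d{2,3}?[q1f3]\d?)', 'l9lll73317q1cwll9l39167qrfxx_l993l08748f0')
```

None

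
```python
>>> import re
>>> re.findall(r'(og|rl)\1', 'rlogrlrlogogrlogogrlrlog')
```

['rl', 'og', 'og', 'rl']

The backreference `\1` re-matches whatever the first group consumed, character for character.
Because there's exactly one group, `findall` drops the full match and keeps group 1 from each hit.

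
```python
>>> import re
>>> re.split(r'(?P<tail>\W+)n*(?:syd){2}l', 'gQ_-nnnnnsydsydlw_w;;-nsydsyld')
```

['gQ_', '-', 'w_w;;-nsydsyld']

The pattern matches one or more of a non-word character (captured as 'tail'); then zero or more of a literal 'n', then the literal 'syd' repeated 2 times, then the literal 'l'.
Matches to split on: at [3:16] → '-nnnnnsydsydl'.
`re.split` interleaves the captured-group text with the surrounding fragments.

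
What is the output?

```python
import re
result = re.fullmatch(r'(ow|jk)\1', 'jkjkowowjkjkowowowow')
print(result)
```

None

`fullmatch` succeeds only if the pattern covers the string from start to end.
Here there's no way to consume every character, so the call returns None.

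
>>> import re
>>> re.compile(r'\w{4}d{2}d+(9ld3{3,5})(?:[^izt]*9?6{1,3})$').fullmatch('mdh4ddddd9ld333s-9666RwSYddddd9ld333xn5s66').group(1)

The match spans [0:42] → 'mdh4ddddd9ld333s-9666RwSYddddd9ld333xn5s66'.
Captured: group 1 = '9ld333'.

'9ld333'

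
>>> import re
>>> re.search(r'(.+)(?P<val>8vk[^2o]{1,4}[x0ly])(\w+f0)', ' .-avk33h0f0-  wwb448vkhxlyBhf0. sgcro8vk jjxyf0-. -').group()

' .-avk33h0f0-  wwb448vkhxlyBhf0. sgcro8vk jjxyf0'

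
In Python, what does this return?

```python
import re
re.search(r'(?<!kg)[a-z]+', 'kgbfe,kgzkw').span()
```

(0, 5)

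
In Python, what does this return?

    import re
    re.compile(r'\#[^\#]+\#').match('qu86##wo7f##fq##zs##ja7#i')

`re.match` only tries the pattern at the start of the string.
Here the string doesn't start with a match, so the call returns None.

None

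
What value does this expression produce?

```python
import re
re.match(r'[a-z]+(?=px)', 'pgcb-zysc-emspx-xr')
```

The lookaround is zero-width — it requires the adjacent text to match without consuming it, so the asserted text isn't part of the match.
`re.match` won't scan ahead — the pattern has to work from the very first character.
Here the pattern fails at index 0, so the call returns None.

None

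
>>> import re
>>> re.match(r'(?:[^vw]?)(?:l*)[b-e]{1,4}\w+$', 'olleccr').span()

`re.match` won't scan ahead — the pattern has to work from the very first character.
The match spans [0:7] → 'olleccr'.

(0, 7)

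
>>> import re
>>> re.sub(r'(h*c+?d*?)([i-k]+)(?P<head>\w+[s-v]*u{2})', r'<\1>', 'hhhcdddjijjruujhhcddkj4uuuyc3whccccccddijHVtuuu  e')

The pattern matches zero or more of the literal 'h', then one or more of the literal 'c' (lazy), then zero or more of a literal 'd' (lazy) (captured); then one or more of a character in [i-k] (captured); then one or more of a word character, then zero or more of a character in [s-v], then exactly 2 of the literal 'u' (captured as 'head').
Matches: at [0:47] → 'hhhcdddjijjruujhhcddkj4uuuyc3whccccccddijHVtuuu'.
`\1` in the replacement pulls in group 1's text for each match.

'<hhhcddd>  e'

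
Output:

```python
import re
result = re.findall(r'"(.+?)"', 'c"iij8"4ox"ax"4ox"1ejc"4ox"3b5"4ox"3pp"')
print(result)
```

['iij8', 'ax', '1ejc', '3b5', '3pp']

Because the quantifier is non-greedy, it stops expanding at the earliest point where the rest of the pattern can succeed.
Because there's exactly one group, `findall` drops the full match and keeps group 1 from each hit.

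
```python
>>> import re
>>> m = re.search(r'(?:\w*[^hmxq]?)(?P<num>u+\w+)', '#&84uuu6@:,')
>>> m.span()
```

(2, 8)

The pattern matches zero or more of a word character, then optionally any character except [hmxq] (non-capturing group); then one or more of a literal 'u', then one or more of a word character (captured as 'num').
`re.search` tries every starting position until one works.
The match spans [2:8] → '84uuu6'.
Captured: group 1 = 'u6'.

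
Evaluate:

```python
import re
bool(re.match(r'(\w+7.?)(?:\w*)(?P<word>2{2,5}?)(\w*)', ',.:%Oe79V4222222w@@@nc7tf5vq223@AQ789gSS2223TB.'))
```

The pattern matches one or more of a word character, then a literal '7', then optionally any character (captured); then zero or more of a word character (non-capturing group); then 2 to 5 of a literal '2' (lazy) (captured as 'word'); then zero or more of a word character (captured).
With `match`, the pattern is implicitly anchored at the beginning.
Here position 0 doesn't satisfy it, so the call returns None, and `bool(None)` is False.

False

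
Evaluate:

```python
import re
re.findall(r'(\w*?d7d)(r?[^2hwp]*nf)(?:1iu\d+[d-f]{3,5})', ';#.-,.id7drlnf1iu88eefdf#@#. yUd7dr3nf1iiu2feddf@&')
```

Pattern: zero or more of a word character (lazy), then the literal 'd7d' (captured); then optionally a literal 'r', then zero or more of any character except [2hwp], then the literal 'nf' (captured); then the literal '1iu', then one or more of a digit, then 3 to 5 of a character in [d-f] (non-capturing group).
Matches: at [6:24] match 'id7drlnf1iu88eefdf', groups = ('id7d', 'rlnf').
2 groups means the one result is a tuple of 2 captured strings — 1 here.

[('id7d', 'rlnf')]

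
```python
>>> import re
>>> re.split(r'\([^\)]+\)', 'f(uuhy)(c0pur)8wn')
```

['f', '', '8wn']

Splitting on the pattern gives 3 pieces.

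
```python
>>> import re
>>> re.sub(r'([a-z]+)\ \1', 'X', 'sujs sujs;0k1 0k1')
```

'X;0k1 0k1'

A backreference is literal: `\1` must see the identical characters the first group matched.
Matches: at [0:9] → 'sujs sujs'.
`sub` substitutes 'X' at each match site.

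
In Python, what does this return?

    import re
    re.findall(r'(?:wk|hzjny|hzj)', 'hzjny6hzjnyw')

['hzjny', 'hzjny']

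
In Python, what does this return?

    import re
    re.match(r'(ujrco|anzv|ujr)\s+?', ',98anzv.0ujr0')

None

With `match`, the pattern is implicitly anchored at the beginning.
Here the string doesn't start with a match, so the call returns None.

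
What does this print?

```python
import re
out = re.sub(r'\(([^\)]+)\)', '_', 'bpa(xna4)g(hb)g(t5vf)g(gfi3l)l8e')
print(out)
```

bpa_g_g_g_l8e

`sub` substitutes '_' at each match site.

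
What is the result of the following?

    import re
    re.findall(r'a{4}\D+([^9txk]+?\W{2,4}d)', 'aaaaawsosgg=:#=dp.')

[':#=d']

This matches exactly 4 of a literal 'a', then one or more of a non-digit; then one or more of any character except [9txk] (lazy), then 2 to 4 of a non-word character, then the literal 'd' (captured).
Matches: at [0:16] match 'aaaaawsosgg=:#=d', group 1 = ':#=d'.
With a single group, `findall` returns only what that group captured — 1 item.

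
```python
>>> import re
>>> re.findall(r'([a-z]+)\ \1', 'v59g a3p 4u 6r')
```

[]

The backreference `\1` re-matches whatever the first group consumed, character for character.
`findall` collects group 1 from each match (0 total).
Nothing in the string satisfies the pattern, so the list is empty.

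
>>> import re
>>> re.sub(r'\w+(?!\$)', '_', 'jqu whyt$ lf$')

Because the assertion is negative and zero-width, positions next to the forbidden text are skipped.
`sub` substitutes '_' at each match site.

'_ _t$ _f$'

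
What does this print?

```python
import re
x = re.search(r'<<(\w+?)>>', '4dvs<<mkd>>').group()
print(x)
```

`search` walks the string left to right and returns the first match it finds.
The match spans [4:11] → '<<mkd>>'.
Captured: group 1 = 'mkd'.

<<mkd>>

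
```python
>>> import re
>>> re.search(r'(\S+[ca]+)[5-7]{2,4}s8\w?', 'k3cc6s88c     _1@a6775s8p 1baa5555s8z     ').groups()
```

('_1@a',)

Pattern: one or more of a non-whitespace character, then one or more of one of [ca] (captured); then 2 to 4 of a character in [5-7], then the literal 's8', then optionally a word character.
`re.search` tries every starting position until one works.
The match spans [14:25] → '_1@a6775s8p'.
Captured: group 1 = '_1@a'.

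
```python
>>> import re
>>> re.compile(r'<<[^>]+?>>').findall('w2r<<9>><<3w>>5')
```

['<<9>>', '<<3w>>']

With no groups in the pattern, `findall` gives back each whole match — 2 here.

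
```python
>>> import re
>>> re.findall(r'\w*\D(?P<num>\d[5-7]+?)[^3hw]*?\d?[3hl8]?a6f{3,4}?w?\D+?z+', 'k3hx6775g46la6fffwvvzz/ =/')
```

The pattern matches zero or more of a word character, then a non-digit; then a digit, then one or more of a character in [5-7] (lazy) (captured as 'num'); then zero or more of any character except [3hw] (lazy), then optionally a digit; then optionally one of [3hl8], then the literal 'a6', then 3 to 4 of the literal 'f' (lazy); then optionally a literal 'w', then one or more of a non-digit (lazy), then one or more of a literal 'z'.
Walking the string: at [0:22] match 'k3hx6775g46la6fffwvvzz', group 1 = '46'.
One capturing group, so `findall` returns just the captured substring from the one match — 1 in all.

['46']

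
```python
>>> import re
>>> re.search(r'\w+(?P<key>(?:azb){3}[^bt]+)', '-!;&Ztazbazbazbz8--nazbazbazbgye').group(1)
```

'azbazbazbz8--naz'

Pattern: one or more of a word character; then the literal 'azb' repeated 3 times, then one or more of any character except [bt] (captured as 'key').
`re.search` tries every starting position until one works.
The match spans [4:22] → 'Ztazbazbazbz8--naz'.
Captured: group 1 = 'azbazbazbz8--naz'.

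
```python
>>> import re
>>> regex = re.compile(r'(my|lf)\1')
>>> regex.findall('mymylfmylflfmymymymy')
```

['my', 'lf', 'my', 'my']

`\1` has to match the exact text group 1 already captured.
Scanning left to right: at [0:4] match 'mymy', group 1 = 'my'; at [8:12] match 'lflf', group 1 = 'lf'; at [12:16] match 'mymy', group 1 = 'my'; at [16:20] match 'mymy', group 1 = 'my'.
`findall` collects group 1 from each match (4 total).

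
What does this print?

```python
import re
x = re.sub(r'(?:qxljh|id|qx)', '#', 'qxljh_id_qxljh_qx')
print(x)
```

`|` is ordered: at each position the engine commits to the first alternative that works.
Matches: at [0:5] → 'qxljh'; at [6:8] → 'id'; at [9:14] → 'qxljh'; at [15:17] → 'qx'.
`sub` substitutes '#' at each match site.

#_#_#_#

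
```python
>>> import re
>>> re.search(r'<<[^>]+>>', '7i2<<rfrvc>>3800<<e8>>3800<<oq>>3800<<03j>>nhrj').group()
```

'<<rfrvc>>'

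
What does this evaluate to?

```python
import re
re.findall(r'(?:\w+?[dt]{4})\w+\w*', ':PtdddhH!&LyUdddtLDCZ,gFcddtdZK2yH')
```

['PtdddhH', 'LyUdddtLDCZ', 'gFcddtdZK2yH']

No capturing groups, so `findall` returns the 3 full match strings.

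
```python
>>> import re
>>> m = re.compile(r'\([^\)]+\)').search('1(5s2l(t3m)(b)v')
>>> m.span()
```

The match spans [1:11] → '(5s2l(t3m)'.

(1, 11)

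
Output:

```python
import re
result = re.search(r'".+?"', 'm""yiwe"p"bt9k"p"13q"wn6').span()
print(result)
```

A `+?`/`*?`/`{m,n}?` starts at its minimum and grows only as far as needed for what follows to match.
The match spans [1:8] → '""yiwe"'.

(1, 8)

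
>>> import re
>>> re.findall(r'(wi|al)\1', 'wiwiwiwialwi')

['wi', 'wi']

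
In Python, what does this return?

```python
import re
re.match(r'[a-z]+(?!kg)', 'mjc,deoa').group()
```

'mjc'

A negative assertion filters positions out without eating any characters.
With `match`, the pattern is implicitly anchored at the beginning.
The match spans [0:3] → 'mjc'.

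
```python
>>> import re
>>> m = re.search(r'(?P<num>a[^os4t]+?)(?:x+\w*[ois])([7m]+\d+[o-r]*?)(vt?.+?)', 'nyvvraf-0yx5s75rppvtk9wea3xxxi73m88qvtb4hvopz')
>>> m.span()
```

(5, 21)

Pattern: the literal 'a', then one or more of any character except [os4t] (lazy) (captured as 'num'); then one or more of a literal 'x', then zero or more of a word character, then one of [ois] (non-capturing group); then one or more of one of [7m], then one or more of a digit, then zero or more of a character in [o-r] (lazy) (captured); then the literal 'v', then optionally the literal 't', then one or more of any character (lazy) (captured).
Lazy quantifiers expand one character at a time until the remainder of the pattern can match.
`re.search` scans for the first position where the pattern succeeds.
The match spans [5:21] → 'af-0yx5s75rppvtk'.
Captured: group 1 = 'af-0y', group 2 = '75rpp', group 3 = 'vtk'.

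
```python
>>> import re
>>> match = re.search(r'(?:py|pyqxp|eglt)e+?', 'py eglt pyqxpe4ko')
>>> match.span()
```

(8, 14)

`re.search` tries every starting position until one works.
The match spans [8:14] → 'pyqxpe'.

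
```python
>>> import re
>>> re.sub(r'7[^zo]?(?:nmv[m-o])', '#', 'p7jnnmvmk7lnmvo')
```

'p7jnnmvmk#'

The pattern matches a literal '7', then optionally any character except [zo]; then the literal 'nmv', then a character in [m-o] (non-capturing group).
Matches: at [9:15] → '7lnmvo'.
`sub` substitutes '#' at each match site.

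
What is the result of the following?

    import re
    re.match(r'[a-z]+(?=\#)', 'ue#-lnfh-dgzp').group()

Lookahead/lookbehind check context without consuming it, so the matched span excludes the asserted characters.
`re.match` only tries the pattern at the start of the string.
The match spans [0:2] → 'ue'.

'ue'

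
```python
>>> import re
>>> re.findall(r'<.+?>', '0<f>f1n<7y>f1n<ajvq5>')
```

A non-greedy quantifier consumes as few characters as it can — just enough that the remainder of the pattern still matches from where it stops; whatever follows it matches normally.
`findall` yields the raw match text (3 of them) because the pattern has no groups.

['<f>', '<7y>', '<ajvq5>']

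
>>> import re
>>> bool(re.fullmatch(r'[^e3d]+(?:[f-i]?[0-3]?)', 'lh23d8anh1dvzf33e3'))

False

`re.fullmatch` requires the pattern to consume the entire string.
Here there's no way to consume every character, so the call returns None, and `bool(None)` is False.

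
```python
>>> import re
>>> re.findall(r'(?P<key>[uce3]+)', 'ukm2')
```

This matches one or more of one of [uce3] (captured as 'key').
Walking the string: at [0:1] match 'u', group 1 = 'u'.
Because there's exactly one group, `findall` drops the full match and keeps group 1 from the one hit.

['u']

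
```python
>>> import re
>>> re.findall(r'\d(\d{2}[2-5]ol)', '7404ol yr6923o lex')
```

['404ol']

With a single group, `findall` returns only what that group captured — 1 item.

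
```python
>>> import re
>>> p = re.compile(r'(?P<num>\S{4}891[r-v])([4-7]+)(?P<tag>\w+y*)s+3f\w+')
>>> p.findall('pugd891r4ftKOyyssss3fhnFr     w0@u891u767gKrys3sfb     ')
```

[('pugd891r', '4', 'ftKOyysss')]

This matches exactly 4 of a non-whitespace character, then the literal '891', then a character in [r-v] (captured as 'num'); then one or more of a character in [4-7] (captured); then one or more of a word character, then zero or more of a literal 'y' (captured as 'tag'); then one or more of a literal 's'; then the literal '3f', then one or more of a word character.
Walking the string: at [0:25] match 'pugd891r4ftKOyyssss3fhnFr', groups = ('pugd891r', '4', 'ftKOyysss').
`findall` packs the 3 group values into a tuple for every match.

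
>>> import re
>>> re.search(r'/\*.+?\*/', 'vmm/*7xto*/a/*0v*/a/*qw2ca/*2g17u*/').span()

(3, 11)

A `+?`/`*?`/`{m,n}?` starts at its minimum and grows only as far as needed for what follows to match.
The match spans [3:11] → '/*7xto*/'.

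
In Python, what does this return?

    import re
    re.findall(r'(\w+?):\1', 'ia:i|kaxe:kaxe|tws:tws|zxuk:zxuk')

['kaxe', 'tws', 'zxuk']

`\1` is not a pattern — it's the concrete string captured by group 1, re-applied verbatim.
`findall` collects group 1 from each match (3 total).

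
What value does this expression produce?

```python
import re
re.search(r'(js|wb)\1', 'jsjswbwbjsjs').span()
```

(0, 4)

`\1` has to match the exact text group 1 already captured.
The match spans [0:4] → 'jsjs'.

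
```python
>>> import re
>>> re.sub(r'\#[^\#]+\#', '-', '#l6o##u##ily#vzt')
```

'---vzt'

`sub` substitutes '-' at each match site.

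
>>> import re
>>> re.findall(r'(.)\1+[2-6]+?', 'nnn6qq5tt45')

A backreference is literal: `\1` must see the identical characters the first group matched.
With a single group, `findall` returns only what that group captured — 3 items.

['n', 'q', 't']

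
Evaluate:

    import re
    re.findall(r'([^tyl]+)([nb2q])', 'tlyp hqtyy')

The pattern matches one or more of any character except [tyl] (captured); then one of [nb2q] (captured).
Walking the string: at [3:7] match 'p hq', groups = ('p h', 'q').
Multiple groups make `findall` return tuples — one 2-tuple for the one match.

[('p h', 'q')]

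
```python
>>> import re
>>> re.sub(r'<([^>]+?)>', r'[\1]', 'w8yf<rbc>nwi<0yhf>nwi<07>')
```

Each match is replaced using the text its own group 1 captured.

'w8yf[rbc]nwi[0yhf]nwi[07]'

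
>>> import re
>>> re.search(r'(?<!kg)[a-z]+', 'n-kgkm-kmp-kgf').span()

Because the assertion is negative and zero-width, positions next to the forbidden text are skipped.
`re.search` tries every starting position until one works.
The match spans [0:1] → 'n'.

(0, 1)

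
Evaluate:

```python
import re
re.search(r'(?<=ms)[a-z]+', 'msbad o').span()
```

The lookaround is zero-width — it requires the adjacent text to match without consuming it, so the asserted text isn't part of the match.
`re.search` tries every starting position until one works.
The match spans [2:5] → 'bad'.

(2, 5)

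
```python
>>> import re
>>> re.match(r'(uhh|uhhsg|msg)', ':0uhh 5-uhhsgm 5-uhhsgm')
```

None

`match` is anchored at position 0; if the pattern doesn't fit there, it returns None.
Here the pattern fails at index 0, so the call returns None.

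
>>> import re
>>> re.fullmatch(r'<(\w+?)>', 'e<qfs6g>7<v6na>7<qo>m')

`re.fullmatch` is like wrapping the pattern in `^…$` (in single-line mode).
Here the pattern can't cover the whole string, so the call returns None.

None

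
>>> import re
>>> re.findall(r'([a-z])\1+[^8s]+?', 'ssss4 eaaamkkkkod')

After group 1 captures some text, `\1` only succeeds where that same text appears again.
With a single group, `findall` returns only what that group captured — 3 items.

['s', 'a', 'k']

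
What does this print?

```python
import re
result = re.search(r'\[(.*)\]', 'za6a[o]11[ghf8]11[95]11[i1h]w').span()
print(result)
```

(4, 28)

The match spans [4:28] → '[o]11[ghf8]11[95]11[i1h]'.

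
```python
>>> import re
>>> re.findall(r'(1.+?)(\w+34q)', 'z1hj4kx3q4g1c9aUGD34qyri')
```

[('1h', 'j4kx3q4g1c9aUGD34q')]

Because the quantifier is non-greedy, it stops expanding at the earliest point where the rest of the pattern can succeed.
2 groups means the one result is a tuple of 2 captured strings — 1 here.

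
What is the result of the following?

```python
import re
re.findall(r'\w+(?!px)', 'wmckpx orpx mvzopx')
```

The negative lookahead/lookbehind blocks any match where the forbidden context is present.
Since nothing is captured, `findall` lists the 3 matched substrings directly.

['wmckpx', 'orpx', 'mvzopx']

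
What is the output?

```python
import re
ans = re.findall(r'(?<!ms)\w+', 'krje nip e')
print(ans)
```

['krje', 'nip', 'e']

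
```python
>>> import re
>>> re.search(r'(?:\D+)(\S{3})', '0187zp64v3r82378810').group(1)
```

'64v'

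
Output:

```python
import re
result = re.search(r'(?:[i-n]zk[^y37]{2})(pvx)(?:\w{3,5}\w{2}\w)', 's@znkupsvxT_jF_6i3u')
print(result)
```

None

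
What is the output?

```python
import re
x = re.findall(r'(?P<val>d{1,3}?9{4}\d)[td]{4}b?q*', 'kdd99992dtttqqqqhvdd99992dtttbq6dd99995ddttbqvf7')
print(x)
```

Pattern: 1 to 3 of the literal 'd' (lazy), then exactly 4 of the literal '9', then a digit (captured as 'val'); then exactly 4 of one of [td], then optionally the literal 'b', then zero or more of the literal 'q'.
Matches: at [1:16] match 'dd99992dtttqqqq', group 1 = 'dd99992'; at [18:31] match 'dd99992dtttbq', group 1 = 'dd99992'; at [32:45] match 'dd99995ddttbq', group 1 = 'dd99995'.
Because there's exactly one group, `findall` drops the full match and keeps group 1 from each hit.

['dd99992', 'dd99992', 'dd99995']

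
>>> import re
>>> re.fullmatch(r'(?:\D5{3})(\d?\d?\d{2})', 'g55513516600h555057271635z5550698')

None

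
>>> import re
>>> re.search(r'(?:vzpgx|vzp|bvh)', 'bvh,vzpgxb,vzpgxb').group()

The match spans [0:3] → 'bvh'.

'bvh'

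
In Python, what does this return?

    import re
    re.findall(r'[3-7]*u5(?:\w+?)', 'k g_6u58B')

Because the quantifier is non-greedy, it stops expanding at the earliest point where the rest of the pattern can succeed.
`findall` yields the raw match text (1 of them) because the pattern has no groups.

['6u58']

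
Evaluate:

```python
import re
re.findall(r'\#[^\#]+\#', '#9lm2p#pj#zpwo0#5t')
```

['#9lm2p#', '#zpwo0#']

`findall` yields the raw match text (2 of them) because the pattern has no groups.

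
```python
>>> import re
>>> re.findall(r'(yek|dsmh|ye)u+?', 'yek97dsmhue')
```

['dsmh']

Scanning left to right: at [5:10] match 'dsmhu', group 1 = 'dsmh'.
With a single group, `findall` returns only what that group captured — 1 item.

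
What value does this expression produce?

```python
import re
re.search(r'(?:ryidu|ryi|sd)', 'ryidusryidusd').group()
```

'ryidu'

Alternation isn't longest-match — the leftmost alternative that fits at this position is chosen.
`re.search` tries every starting position until one works.
The match spans [0:5] → 'ryidu'.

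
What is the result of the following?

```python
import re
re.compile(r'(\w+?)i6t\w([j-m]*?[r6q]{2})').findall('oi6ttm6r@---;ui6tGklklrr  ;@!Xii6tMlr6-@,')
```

Pattern: one or more of a word character (lazy) (captured); then the literal 'i6t', then a word character; then zero or more of a character in [j-m] (lazy), then exactly 2 of one of [r6q] (captured).
Multiple groups make `findall` return tuples — one 2-tuple for each match.

[('o', 'm6r'), ('u', 'klklrr'), ('Xi', 'lr6')]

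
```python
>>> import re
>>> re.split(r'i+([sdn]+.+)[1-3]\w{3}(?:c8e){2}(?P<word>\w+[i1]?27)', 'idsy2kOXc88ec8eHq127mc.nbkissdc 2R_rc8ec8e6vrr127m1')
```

['', 'dsy2kOXc88ec8eHq127mc.nbkissdc ', '6vrr127', 'm1']

The group in the pattern means `split` returns the separators' captures alongside the pieces.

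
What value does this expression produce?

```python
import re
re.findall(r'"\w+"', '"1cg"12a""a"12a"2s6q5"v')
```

['"1cg"', '"a"', '"2s6q5"']

Matches: at [0:5] → '"1cg"'; at [9:12] → '"a"'; at [15:22] → '"2s6q5"'.
`findall` yields the raw match text (3 of them) because the pattern has no groups.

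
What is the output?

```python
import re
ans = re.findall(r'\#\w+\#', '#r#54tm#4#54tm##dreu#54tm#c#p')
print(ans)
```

`findall` yields the raw match text (4 of them) because the pattern has no groups.

['#r#', '#4#', '#dreu#', '#c#']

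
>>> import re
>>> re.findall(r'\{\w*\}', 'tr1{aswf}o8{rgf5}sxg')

Walking the string: at [3:9] → '{aswf}'; at [11:17] → '{rgf5}'.
No capturing groups, so `findall` returns the 2 full match strings.

['{aswf}', '{rgf5}']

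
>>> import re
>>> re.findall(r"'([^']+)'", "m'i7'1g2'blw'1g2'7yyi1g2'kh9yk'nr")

['i7', 'blw', '7yyi1g2']

Scanning left to right: at [1:5] match "'i7'", group 1 = 'i7'; at [8:13] match "'blw'", group 1 = 'blw'; at [16:25] match "'7yyi1g2'", group 1 = '7yyi1g2'.
Because there's exactly one group, `findall` drops the full match and keeps group 1 from each hit.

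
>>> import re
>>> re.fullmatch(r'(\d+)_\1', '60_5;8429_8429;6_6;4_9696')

None

For `fullmatch`, every character of the input must be accounted for by the pattern.
Here there's no way to consume every character, so the call returns None.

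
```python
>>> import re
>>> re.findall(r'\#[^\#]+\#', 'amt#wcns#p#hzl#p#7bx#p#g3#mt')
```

With no groups in the pattern, `findall` gives back each whole match — 4 here.

['#wcns#', '#hzl#', '#7bx#', '#g3#']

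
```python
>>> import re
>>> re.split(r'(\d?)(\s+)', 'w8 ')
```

['w', '8', ' ', '']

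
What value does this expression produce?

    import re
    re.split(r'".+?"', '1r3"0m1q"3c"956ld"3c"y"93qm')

['1r3', '3c', '3c', '93qm']

A `+?`/`*?`/`{m,n}?` starts at its minimum and grows only as far as needed for what follows to match.
Matches to split on: at [3:9] → '"0m1q"'; at [11:18] → '"956ld"'; at [20:23] → '"y"'.
Each match becomes a cut point; 4 segments remain.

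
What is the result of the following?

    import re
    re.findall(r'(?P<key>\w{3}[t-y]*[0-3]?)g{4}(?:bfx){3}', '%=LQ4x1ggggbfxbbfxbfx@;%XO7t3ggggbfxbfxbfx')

['XO7t3']

This matches exactly 3 of a word character, then zero or more of a character in [t-y], then optionally a character in [0-3] (captured as 'key'); then exactly 4 of a literal 'g', then the literal 'bfx' repeated 3 times.
With a single group, `findall` returns only what that group captured — 1 item.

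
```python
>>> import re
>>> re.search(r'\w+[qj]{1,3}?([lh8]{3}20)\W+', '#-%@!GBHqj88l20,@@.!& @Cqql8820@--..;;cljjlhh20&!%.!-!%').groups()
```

This matches one or more of a word character, then 1 to 3 of one of [qj] (lazy); then exactly 3 of one of [lh8], then the literal '20' (captured); then one or more of a non-word character.
Unlike `match`, `search` isn't anchored — it looks for the pattern anywhere in the string.
The match spans [5:23] → 'GBHqj88l20,@@.!& @'.
Captured: group 1 = '88l20'.

('88l20',)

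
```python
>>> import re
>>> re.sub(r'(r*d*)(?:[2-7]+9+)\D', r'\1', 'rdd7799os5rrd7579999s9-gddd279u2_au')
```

'rdds5rrd9-gddd2_au'

Pattern: zero or more of a literal 'r', then zero or more of the literal 'd' (captured); then one or more of a character in [2-7], then one or more of a literal '9' (non-capturing group); then a non-digit.
The replacement refers to a captured group, so each match is rewritten using its own captured text.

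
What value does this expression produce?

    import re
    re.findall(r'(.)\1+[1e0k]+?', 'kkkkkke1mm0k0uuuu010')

A backreference is literal: `\1` must see the identical characters the first group matched.
Because there's exactly one group, `findall` drops the full match and keeps group 1 from each hit.

['k', 'm', 'u']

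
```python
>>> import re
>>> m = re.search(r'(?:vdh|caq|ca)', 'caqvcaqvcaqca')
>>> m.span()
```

(0, 3)

The regex engine tests alternatives in the order written; an earlier branch that matches wins even if a later one would match more.
`re.search` tries every starting position until one works.
The match spans [0:3] → 'caq'.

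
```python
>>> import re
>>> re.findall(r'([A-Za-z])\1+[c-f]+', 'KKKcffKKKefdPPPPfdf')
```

['K', 'K', 'P']

`\1` is not a pattern — it's the concrete string captured by group 1, re-applied verbatim.
Walking the string: at [0:6] match 'KKKcff', group 1 = 'K'; at [6:12] match 'KKKefd', group 1 = 'K'; at [12:19] match 'PPPPfdf', group 1 = 'P'.
`findall` collects group 1 from each match (3 total).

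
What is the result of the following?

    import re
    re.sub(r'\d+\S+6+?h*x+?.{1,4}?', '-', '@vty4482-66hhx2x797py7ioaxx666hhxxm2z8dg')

'@vty-m2z8dg'

This matches one or more of a digit; then one or more of a non-whitespace character; then one or more of a literal '6' (lazy), then zero or more of a literal 'h'; then one or more of the literal 'x' (lazy), then 1 to 4 of any character (lazy).
Because the quantifier is non-greedy, it stops expanding at the earliest point where the rest of the pattern can succeed.
Matches: at [4:34] → '4482-66hhx2x797py7ioaxx666hhxx'.
Each match is replaced by '-'.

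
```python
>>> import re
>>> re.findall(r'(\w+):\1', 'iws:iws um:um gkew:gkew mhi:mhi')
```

A backreference is literal: `\1` must see the identical characters the first group matched.
Walking the string: at [0:7] match 'iws:iws', group 1 = 'iws'; at [8:13] match 'um:um', group 1 = 'um'; at [14:23] match 'gkew:gkew', group 1 = 'gkew'; at [24:31] match 'mhi:mhi', group 1 = 'mhi'.
With a single group, `findall` returns only what that group captured — 4 items.

['iws', 'um', 'gkew', 'mhi']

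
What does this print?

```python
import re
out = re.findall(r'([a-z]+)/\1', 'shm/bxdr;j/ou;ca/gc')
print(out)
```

[]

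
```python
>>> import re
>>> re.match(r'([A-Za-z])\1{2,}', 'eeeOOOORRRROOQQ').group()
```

'eee'

`\1` has to match the exact text group 1 already captured.
`match` is anchored at position 0; if the pattern doesn't fit there, it returns None.
The match spans [0:3] → 'eee'.
Captured: group 1 = 'e'.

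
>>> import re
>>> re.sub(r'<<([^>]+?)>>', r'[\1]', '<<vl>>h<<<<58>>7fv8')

'[vl]h[<<58]7fv8'

The replacement refers to a captured group, so each match is rewritten using its own captured text.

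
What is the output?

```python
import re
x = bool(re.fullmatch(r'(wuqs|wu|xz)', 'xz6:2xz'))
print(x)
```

`fullmatch` succeeds only if the pattern covers the string from start to end.
Here the string isn't matched end-to-end, so the call returns None, and `bool(None)` is False.

False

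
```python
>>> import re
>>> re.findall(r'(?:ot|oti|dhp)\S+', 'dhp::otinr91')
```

With no groups in the pattern, `findall` gives back each whole match — 1 here.

['dhp::otinr91']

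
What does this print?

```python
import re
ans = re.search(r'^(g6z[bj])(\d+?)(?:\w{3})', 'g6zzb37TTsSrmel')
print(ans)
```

Here nothing in the string fits, so the call returns None.

None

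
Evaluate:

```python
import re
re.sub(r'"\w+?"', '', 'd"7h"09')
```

'd09'

Matches: at [1:5] → '"7h"'.
Every occurrence is swapped for ''.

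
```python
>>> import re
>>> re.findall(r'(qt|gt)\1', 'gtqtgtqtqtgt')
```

['qt']

A backreference is literal: `\1` must see the identical characters the first group matched.
One capturing group, so `findall` returns just the captured substring from the one match — 1 in all.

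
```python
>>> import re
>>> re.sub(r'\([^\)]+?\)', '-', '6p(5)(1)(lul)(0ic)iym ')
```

'6p----iym '

Every occurrence is swapped for '-'.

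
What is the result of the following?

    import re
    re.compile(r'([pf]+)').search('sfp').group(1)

The match spans [1:3] → 'fp'.
Captured: group 1 = 'fp'.

'fp'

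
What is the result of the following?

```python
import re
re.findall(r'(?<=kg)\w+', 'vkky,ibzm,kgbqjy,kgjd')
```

['bqjy', 'jd']

The `(?=…)`/`(?<=…)` assertion just peeks at neighbouring text; it doesn't advance the match position.
Scanning left to right: at [12:16] → 'bqjy'; at [19:21] → 'jd'.
With no groups in the pattern, `findall` gives back each whole match — 2 here.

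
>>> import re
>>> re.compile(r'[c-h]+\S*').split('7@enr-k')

This matches one or more of a character in [c-h]; then zero or more of a non-whitespace character.
Matches to split on: at [2:7] → 'enr-k'.
Splitting on the pattern gives 2 pieces.

['7@', '']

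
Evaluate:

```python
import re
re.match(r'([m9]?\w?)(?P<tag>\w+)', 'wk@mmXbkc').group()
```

'wk'

`re.match` won't scan ahead — the pattern has to work from the very first character.
The match spans [0:2] → 'wk'.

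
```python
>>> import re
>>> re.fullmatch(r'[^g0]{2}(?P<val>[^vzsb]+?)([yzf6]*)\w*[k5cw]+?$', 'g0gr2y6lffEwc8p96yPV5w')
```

None

`re.fullmatch` requires the pattern to consume the entire string.
Here the string isn't matched end-to-end, so the call returns None.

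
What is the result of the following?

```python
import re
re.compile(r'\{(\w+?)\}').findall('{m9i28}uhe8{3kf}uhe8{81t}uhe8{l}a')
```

['m9i28', '3kf', '81t', 'l']

Matches: at [0:7] match '{m9i28}', group 1 = 'm9i28'; at [11:16] match '{3kf}', group 1 = '3kf'; at [20:25] match '{81t}', group 1 = '81t'; at [29:32] match '{l}', group 1 = 'l'.
`findall` collects group 1 from each match (4 total).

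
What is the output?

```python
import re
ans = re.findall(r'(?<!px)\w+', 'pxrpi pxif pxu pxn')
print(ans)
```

['pxrpi', 'pxif', 'pxu', 'pxn']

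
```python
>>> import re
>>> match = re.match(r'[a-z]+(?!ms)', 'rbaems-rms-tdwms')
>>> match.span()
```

(0, 6)

The negative lookahead/lookbehind blocks any match where the forbidden context is present.
With `match`, the pattern is implicitly anchored at the beginning.
The match spans [0:6] → 'rbaems'.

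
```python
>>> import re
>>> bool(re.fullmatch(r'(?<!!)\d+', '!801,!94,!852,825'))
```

False

`(?!…)`/`(?<!…)` only lets a position through if the neighbouring text does NOT match; no characters are consumed.
`re.fullmatch` requires the pattern to consume the entire string.
Here there's no way to consume every character, so the call returns None, and `bool(None)` is False.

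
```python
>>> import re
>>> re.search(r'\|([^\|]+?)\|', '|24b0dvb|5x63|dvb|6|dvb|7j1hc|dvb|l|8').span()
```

(0, 9)

The match spans [0:9] → '|24b0dvb|'.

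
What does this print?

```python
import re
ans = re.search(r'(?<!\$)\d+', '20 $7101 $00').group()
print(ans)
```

20

A negative assertion filters positions out without eating any characters.
`re.search` scans for the first position where the pattern succeeds.
The match spans [0:2] → '20'.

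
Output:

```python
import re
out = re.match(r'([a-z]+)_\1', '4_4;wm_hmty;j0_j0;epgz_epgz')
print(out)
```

None

A backreference is literal: `\1` must see the identical characters the first group matched.
With `match`, the pattern is implicitly anchored at the beginning.
Here position 0 doesn't satisfy it, so the call returns None.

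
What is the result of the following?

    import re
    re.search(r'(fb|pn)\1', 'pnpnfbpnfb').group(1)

'pn'

The backreference `\1` re-matches whatever the first group consumed, character for character.
Unlike `match`, `search` isn't anchored — it looks for the pattern anywhere in the string.
The match spans [0:4] → 'pnpn'.
Captured: group 1 = 'pn'.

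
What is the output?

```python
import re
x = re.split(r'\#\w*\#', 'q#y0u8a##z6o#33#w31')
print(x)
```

['q', '', '33#w31']

The string is cut at each match, leaving 3 pieces.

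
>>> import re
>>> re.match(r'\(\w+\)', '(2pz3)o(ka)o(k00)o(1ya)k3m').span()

With `match`, the pattern is implicitly anchored at the beginning.
The match spans [0:6] → '(2pz3)'.

(0, 6)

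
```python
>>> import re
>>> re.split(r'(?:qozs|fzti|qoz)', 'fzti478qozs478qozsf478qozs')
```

['', '478', '478', 'f478', '']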